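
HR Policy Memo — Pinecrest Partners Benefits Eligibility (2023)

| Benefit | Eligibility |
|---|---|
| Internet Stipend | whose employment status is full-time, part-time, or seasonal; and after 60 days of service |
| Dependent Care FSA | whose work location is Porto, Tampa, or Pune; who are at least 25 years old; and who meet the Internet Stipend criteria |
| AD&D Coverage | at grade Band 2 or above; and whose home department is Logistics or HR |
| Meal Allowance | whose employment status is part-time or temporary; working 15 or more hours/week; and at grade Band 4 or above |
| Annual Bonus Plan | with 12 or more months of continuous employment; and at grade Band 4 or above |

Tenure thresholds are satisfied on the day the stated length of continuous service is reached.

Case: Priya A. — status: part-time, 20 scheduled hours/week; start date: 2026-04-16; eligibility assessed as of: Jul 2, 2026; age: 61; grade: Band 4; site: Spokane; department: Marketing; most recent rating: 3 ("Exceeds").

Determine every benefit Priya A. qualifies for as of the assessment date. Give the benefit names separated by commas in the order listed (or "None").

Service from 2026-04-16 to Jul 2, 2026: 77 days.
Internet Stipend — status part-time ✓; service 77 days ≥ 60 days ✓ → eligible.
Dependent Care FSA — site Spokane ✗ (not Porto, Tampa, or Pune) → not eligible.
AD&D Coverage — grade Band 4 ≥ Band 2 ✓; dept Marketing ✗ → not eligible.
Meal Allowance — status part-time ✓; 20 hrs/wk ≥ 15 ✓; grade Band 4 ≥ Band 4 ✓ → eligible.
Annual Bonus Plan — service 77 days < 12 months (≈360 days) ✗ → not eligible.

Internet Stipend, Meal Allowance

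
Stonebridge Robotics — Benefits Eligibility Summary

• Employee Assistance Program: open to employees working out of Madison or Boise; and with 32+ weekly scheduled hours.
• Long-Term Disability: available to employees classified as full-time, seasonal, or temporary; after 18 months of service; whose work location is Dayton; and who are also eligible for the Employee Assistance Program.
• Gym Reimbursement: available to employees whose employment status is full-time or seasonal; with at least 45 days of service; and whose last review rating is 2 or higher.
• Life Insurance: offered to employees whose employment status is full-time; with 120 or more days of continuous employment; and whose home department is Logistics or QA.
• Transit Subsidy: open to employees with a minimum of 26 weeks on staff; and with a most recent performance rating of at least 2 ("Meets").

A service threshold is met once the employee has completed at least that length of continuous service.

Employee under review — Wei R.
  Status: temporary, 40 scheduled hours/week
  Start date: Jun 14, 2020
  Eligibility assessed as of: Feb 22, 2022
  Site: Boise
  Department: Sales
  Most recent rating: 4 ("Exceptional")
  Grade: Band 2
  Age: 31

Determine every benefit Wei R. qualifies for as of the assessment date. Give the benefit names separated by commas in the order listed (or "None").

Service from Jun 14, 2020 to Feb 22, 2022: 618 days.
Employee Assistance Program — site Boise ✓; 40 hrs/wk ≥ 32 ✓ → eligible.
Long-Term Disability — status temporary ✓; service 618 days ≥ 18 months (≈540 days) ✓; site Boise ✗ (not Dayton) → not eligible.
Gym Reimbursement — status temporary ✗ (requires full-time or seasonal) → not eligible.
Life Insurance — status temporary ✗ (requires full-time) → not eligible.
Transit Subsidy — service 618 days ≥ 26 weeks (≈182 days) ✓; rating 4 ≥ 2 ✓ → eligible.

Employee Assistance Program, Transit Subsidy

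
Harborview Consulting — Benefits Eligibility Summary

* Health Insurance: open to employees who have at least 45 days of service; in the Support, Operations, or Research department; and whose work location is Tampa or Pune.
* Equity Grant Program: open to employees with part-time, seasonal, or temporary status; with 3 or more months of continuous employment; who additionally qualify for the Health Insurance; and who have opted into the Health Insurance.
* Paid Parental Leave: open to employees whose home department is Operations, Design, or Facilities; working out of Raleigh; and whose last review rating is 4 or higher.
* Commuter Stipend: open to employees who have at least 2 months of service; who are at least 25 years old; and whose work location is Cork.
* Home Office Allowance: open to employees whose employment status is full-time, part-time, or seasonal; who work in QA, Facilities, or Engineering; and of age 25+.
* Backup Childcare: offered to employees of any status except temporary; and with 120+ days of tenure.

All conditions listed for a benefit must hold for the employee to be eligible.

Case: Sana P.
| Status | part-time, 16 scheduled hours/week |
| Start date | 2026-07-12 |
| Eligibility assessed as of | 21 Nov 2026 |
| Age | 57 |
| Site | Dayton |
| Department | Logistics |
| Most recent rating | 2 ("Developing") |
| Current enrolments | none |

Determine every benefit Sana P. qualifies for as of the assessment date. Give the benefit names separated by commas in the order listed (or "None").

Service from 2026-07-12 to 21 Nov 2026: 132 days.
Health Insurance — service 132 days ≥ 45 days ✓; dept Logistics ✗ → not eligible.
Equity Grant Program — status part-time ✓; service 132 days ≥ 3 months (≈90 days) ✓; not eligible for Health Insurance ✗ → not eligible.
Paid Parental Leave — dept Logistics ✗ → not eligible.
Commuter Stipend — service 132 days ≥ 2 months (≈60 days) ✓; age 57 ≥ 25 ✓; site Dayton ✗ (not Cork) → not eligible.
Home Office Allowance — status part-time ✓; dept Logistics ✗ → not eligible.
Backup Childcare — status part-time ✓ (not excluded); service 132 days ≥ 120 days ✓ → eligible.

Backup Childcare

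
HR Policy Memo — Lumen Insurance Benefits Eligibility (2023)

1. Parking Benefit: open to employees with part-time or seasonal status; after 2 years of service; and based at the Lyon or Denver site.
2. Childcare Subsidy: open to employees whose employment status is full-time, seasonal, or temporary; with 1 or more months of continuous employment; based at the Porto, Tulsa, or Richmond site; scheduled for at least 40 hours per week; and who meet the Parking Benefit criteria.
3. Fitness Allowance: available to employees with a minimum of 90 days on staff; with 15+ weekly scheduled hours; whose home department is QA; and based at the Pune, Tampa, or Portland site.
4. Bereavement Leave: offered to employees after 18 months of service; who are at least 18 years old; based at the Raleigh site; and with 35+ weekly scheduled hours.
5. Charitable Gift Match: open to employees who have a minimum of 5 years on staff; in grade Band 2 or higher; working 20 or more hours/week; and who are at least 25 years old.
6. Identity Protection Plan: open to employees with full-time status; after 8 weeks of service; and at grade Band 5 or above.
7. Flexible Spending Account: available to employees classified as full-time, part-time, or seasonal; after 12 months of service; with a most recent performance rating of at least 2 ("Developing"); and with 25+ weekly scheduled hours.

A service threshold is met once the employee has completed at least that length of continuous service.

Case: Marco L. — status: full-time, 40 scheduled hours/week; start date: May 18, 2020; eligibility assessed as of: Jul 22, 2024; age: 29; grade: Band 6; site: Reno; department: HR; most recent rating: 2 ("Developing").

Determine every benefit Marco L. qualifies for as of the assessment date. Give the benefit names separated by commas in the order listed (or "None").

Identity Protection Plan, Flexible Spending Account

Service from May 18, 2020 to Jul 22, 2024: 1526 days.
Parking Benefit — status full-time ✗ (requires part-time or seasonal) → not eligible.
Childcare Subsidy — status full-time ✓; service 1526 days ≥ 1 month (≈30 days) ✓; site Reno ✗ (not Porto, Tulsa, or Richmond) → not eligible.
Fitness Allowance — service 1526 days ≥ 90 days ✓; 40 hrs/wk ≥ 15 ✓; dept HR ✗ → not eligible.
Bereavement Leave — service 1526 days ≥ 18 months (≈540 days) ✓; age 29 ≥ 18 ✓; site Reno ✗ (not Raleigh) → not eligible.
Charitable Gift Match — service 1526 days < 5 years (≈1825 days) ✗ → not eligible.
Identity Protection Plan — status full-time ✓; service 1526 days ≥ 8 weeks (≈56 days) ✓; grade Band 6 ≥ Band 5 ✓ → eligible.
Flexible Spending Account — status full-time ✓; service 1526 days ≥ 12 months (≈360 days) ✓; rating 2 ≥ 2 ✓; 40 hrs/wk ≥ 25 ✓ → eligible.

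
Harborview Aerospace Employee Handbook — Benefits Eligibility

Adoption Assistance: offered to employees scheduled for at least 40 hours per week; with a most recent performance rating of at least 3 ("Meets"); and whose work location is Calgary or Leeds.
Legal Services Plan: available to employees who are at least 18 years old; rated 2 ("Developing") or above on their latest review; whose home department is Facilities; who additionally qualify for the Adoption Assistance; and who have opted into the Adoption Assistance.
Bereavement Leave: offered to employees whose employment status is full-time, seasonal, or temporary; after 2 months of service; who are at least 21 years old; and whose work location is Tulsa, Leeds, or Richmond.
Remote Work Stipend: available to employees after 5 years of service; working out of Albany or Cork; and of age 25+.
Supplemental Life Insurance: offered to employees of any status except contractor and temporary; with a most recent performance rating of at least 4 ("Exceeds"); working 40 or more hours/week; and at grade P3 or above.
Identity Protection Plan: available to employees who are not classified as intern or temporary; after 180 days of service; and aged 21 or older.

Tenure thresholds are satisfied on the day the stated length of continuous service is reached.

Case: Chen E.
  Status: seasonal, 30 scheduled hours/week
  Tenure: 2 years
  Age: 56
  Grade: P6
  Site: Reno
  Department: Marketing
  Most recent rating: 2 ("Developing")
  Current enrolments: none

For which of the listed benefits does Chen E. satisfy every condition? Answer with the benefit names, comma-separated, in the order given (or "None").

Identity Protection Plan

Adoption Assistance — 30 hrs/wk < 40 ✗ → not eligible.
Legal Services Plan — age 56 ≥ 18 ✓; rating 2 ≥ 2 ✓; dept Marketing ✗ → not eligible.
Bereavement Leave — status seasonal ✓; service 2 years ≥ 2 months (≈60 days) ✓; age 56 ≥ 21 ✓; site Reno ✗ (not Tulsa, Leeds, or Richmond) → not eligible.
Remote Work Stipend — service 2 years < 5 years ✗ → not eligible.
Supplemental Life Insurance — status seasonal ✓ (not excluded); rating 2 < 4 ✗ → not eligible.
Identity Protection Plan — status seasonal ✓ (not excluded); service 2 years ≥ 180 days ✓; age 56 ≥ 21 ✓ → eligible.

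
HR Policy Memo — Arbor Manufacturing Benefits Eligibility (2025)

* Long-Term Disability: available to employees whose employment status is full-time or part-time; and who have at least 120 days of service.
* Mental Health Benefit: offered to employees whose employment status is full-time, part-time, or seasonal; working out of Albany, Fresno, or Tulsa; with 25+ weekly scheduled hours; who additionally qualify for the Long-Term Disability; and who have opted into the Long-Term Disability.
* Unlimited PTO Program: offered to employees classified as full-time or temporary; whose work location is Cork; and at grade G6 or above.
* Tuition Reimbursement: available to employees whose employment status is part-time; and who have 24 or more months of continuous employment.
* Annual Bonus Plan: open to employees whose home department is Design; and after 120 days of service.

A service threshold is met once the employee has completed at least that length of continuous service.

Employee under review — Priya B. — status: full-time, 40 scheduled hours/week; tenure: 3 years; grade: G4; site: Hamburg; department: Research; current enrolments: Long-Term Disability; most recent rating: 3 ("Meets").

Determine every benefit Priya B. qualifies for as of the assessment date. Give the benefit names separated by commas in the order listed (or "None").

Long-Term Disability — status full-time ✓; service 3 years ≥ 120 days ✓ → eligible.
Mental Health Benefit — status full-time ✓; site Hamburg ✗ (not Albany, Fresno, or Tulsa) → not eligible.
Unlimited PTO Program — status full-time ✓; site Hamburg ✗ (not Cork) → not eligible.
Tuition Reimbursement — status full-time ✗ (requires part-time) → not eligible.
Annual Bonus Plan — dept Research ✗ → not eligible.

Long-Term Disability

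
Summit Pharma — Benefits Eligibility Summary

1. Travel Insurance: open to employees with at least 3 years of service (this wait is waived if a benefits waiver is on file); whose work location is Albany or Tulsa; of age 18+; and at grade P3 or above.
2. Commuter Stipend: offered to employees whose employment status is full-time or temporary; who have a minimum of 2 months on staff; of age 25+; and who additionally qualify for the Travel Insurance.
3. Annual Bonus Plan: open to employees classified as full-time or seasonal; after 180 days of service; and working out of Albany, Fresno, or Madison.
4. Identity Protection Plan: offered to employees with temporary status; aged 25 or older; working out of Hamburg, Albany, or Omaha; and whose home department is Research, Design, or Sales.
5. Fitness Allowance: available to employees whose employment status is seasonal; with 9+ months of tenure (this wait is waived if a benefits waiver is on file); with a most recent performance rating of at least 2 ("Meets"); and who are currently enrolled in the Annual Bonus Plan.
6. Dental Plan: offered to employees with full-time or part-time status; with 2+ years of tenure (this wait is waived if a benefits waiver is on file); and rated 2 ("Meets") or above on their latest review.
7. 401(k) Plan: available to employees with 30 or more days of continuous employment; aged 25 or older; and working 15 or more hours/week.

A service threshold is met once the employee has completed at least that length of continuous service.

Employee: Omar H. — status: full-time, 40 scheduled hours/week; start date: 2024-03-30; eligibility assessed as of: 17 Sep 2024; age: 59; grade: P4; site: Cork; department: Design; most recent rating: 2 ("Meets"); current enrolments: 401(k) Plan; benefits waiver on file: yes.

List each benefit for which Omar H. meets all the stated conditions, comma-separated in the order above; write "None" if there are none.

Service from 2024-03-30 to 17 Sep 2024: 171 days.
Travel Insurance — benefits waiver on file ✓; site Cork ✗ (not Albany or Tulsa) → not eligible.
Commuter Stipend — status full-time ✓; service 171 days ≥ 2 months (≈60 days) ✓; age 59 ≥ 25 ✓; not eligible for Travel Insurance ✗ → not eligible.
Annual Bonus Plan — status full-time ✓; service 171 days < 180 days ✗ → not eligible.
Identity Protection Plan — status full-time ✗ (requires temporary) → not eligible.
Fitness Allowance — status full-time ✗ (requires seasonal) → not eligible.
Dental Plan — status full-time ✓; benefits waiver on file ✓; rating 2 ≥ 2 ✓ → eligible.
401(k) Plan — service 171 days ≥ 30 days ✓; age 59 ≥ 25 ✓; 40 hrs/wk ≥ 15 ✓ → eligible.

Dental Plan, 401(k) Plan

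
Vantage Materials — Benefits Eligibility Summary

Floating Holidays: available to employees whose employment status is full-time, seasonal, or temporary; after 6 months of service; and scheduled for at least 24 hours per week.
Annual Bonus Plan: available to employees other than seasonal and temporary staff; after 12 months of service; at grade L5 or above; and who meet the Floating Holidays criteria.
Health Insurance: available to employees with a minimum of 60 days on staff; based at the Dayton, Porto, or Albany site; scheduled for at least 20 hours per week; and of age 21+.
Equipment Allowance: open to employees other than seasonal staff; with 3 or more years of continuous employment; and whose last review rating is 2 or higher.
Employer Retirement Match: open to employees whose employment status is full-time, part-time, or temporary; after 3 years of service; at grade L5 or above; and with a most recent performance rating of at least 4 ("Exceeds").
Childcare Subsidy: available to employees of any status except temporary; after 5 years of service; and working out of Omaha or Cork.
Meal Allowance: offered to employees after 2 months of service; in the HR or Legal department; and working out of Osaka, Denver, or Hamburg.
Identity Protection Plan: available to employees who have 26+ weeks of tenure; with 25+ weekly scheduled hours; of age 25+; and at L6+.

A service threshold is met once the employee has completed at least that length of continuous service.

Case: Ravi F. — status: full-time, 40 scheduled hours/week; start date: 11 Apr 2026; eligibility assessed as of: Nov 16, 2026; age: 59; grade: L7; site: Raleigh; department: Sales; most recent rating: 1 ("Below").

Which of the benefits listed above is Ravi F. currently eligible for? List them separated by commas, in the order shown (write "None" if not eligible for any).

Service from 11 Apr 2026 to Nov 16, 2026: 219 days.
Floating Holidays — status full-time ✓; service 219 days ≥ 6 months (≈180 days) ✓; 40 hrs/wk ≥ 24 ✓ → eligible.
Annual Bonus Plan — status full-time ✓ (not excluded); service 219 days < 12 months (≈360 days) ✗ → not eligible.
Health Insurance — service 219 days ≥ 60 days ✓; site Raleigh ✗ (not Dayton, Porto, or Albany) → not eligible.
Equipment Allowance — status full-time ✓ (not excluded); service 219 days < 3 years (≈1095 days) ✗ → not eligible.
Employer Retirement Match — status full-time ✓; service 219 days < 3 years (≈1095 days) ✗ → not eligible.
Childcare Subsidy — status full-time ✓ (not excluded); service 219 days < 5 years (≈1825 days) ✗ → not eligible.
Meal Allowance — service 219 days ≥ 2 months (≈60 days) ✓; dept Sales ✗ → not eligible.
Identity Protection Plan — service 219 days ≥ 26 weeks (≈182 days) ✓; 40 hrs/wk ≥ 25 ✓; age 59 ≥ 25 ✓; grade L7 ≥ L6 ✓ → eligible.

Floating Holidays, Identity Protection Plan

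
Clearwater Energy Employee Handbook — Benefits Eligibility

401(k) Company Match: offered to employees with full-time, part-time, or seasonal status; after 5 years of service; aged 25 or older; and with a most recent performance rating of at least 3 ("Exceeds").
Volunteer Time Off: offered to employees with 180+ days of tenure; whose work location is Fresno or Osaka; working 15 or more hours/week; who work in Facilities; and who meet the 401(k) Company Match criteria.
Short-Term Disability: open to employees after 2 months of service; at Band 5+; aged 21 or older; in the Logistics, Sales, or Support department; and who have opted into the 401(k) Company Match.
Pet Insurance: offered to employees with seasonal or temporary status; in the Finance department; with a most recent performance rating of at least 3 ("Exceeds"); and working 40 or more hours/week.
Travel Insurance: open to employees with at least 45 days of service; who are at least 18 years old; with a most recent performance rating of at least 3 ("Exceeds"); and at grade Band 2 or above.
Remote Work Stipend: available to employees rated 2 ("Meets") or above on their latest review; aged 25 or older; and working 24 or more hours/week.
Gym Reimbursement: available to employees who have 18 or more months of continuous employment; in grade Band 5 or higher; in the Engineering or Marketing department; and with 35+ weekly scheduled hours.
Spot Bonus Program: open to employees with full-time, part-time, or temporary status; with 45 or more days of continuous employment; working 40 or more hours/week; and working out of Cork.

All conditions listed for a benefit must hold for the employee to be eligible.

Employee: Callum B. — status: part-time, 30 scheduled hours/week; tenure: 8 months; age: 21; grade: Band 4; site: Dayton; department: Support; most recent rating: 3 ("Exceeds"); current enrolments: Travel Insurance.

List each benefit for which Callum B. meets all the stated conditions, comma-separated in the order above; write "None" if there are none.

Travel Insurance

401(k) Company Match — status part-time ✓; service 8 months < 5 years (≈1825 days) ✗ → not eligible.
Volunteer Time Off — service 8 months ≥ 180 days ✓; site Dayton ✗ (not Fresno or Osaka) → not eligible.
Short-Term Disability — service 8 months ≥ 2 months ✓; grade Band 4 < Band 5 ✗ → not eligible.
Pet Insurance — status part-time ✗ (requires seasonal or temporary) → not eligible.
Travel Insurance — service 8 months ≥ 45 days ✓; age 21 ≥ 18 ✓; rating 3 ≥ 3 ✓; grade Band 4 ≥ Band 2 ✓ → eligible.
Remote Work Stipend — rating 3 ≥ 2 ✓; age 21 < 25 ✗ → not eligible.
Gym Reimbursement — service 8 months < 18 months ✗ → not eligible.
Spot Bonus Program — status part-time ✓; service 8 months ≥ 45 days ✓; 30 hrs/wk < 40 ✗ → not eligible.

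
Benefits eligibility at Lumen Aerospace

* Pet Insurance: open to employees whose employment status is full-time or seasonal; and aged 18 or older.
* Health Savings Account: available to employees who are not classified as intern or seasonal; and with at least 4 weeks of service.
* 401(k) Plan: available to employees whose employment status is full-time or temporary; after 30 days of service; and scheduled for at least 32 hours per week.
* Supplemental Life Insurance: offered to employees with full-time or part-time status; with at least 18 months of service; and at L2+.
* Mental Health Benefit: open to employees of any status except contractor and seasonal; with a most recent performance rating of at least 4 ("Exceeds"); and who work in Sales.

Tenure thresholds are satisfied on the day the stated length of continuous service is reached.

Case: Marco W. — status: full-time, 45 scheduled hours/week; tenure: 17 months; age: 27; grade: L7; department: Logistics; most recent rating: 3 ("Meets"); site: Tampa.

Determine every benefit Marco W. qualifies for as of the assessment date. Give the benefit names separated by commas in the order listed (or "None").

Pet Insurance, Health Savings Account, 401(k) Plan

Pet Insurance — status full-time ✓; age 27 ≥ 18 ✓ → eligible.
Health Savings Account — status full-time ✓ (not excluded); service 17 months ≥ 4 weeks (≈28 days) ✓ → eligible.
401(k) Plan — status full-time ✓; service 17 months ≥ 30 days ✓; 45 hrs/wk ≥ 32 ✓ → eligible.
Supplemental Life Insurance — status full-time ✓; service 17 months < 18 months ✗ → not eligible.
Mental Health Benefit — status full-time ✓ (not excluded); rating 3 < 4 ✗ → not eligible.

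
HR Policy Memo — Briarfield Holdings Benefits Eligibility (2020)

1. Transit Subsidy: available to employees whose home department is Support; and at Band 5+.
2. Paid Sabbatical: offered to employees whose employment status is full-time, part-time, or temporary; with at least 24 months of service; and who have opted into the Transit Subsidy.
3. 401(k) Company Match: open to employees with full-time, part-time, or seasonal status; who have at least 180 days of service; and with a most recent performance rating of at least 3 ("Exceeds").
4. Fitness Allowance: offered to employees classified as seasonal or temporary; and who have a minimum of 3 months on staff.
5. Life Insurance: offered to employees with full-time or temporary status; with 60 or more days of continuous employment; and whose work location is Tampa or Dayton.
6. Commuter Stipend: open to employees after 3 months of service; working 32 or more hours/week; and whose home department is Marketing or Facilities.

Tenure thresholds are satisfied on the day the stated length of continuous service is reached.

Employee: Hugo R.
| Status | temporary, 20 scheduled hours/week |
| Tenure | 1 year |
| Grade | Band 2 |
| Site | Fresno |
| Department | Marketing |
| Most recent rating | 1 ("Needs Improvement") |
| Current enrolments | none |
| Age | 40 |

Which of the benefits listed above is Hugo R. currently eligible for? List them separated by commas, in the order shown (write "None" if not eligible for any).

Transit Subsidy — dept Marketing ✗ → not eligible.
Paid Sabbatical — status temporary ✓; service 1 year < 24 months (≈720 days) ✗ → not eligible.
401(k) Company Match — status temporary ✗ (requires full-time, part-time, or seasonal) → not eligible.
Fitness Allowance — status temporary ✓; service 1 year ≥ 3 months (≈90 days) ✓ → eligible.
Life Insurance — status temporary ✓; service 1 year ≥ 60 days ✓; site Fresno ✗ (not Tampa or Dayton) → not eligible.
Commuter Stipend — service 1 year ≥ 3 months (≈90 days) ✓; 20 hrs/wk < 32 ✗ → not eligible.

Fitness Allowance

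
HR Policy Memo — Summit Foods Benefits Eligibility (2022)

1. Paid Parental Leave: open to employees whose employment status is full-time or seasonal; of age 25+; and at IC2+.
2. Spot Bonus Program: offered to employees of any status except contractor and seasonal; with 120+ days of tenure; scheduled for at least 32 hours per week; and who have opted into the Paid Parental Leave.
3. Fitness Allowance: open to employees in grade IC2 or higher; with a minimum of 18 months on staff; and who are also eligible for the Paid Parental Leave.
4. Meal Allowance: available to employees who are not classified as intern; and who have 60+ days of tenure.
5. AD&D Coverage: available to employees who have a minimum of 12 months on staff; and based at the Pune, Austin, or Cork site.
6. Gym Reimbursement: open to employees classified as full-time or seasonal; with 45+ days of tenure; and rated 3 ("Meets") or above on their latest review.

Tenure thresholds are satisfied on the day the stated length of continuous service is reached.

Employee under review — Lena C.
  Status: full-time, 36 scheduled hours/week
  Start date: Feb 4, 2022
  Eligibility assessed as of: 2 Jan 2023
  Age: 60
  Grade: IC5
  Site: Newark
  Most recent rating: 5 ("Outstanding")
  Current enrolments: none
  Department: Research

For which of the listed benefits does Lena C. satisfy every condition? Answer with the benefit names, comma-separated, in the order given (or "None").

Paid Parental Leave, Meal Allowance, Gym Reimbursement

Service from Feb 4, 2022 to 2 Jan 2023: 332 days.
Paid Parental Leave — status full-time ✓; age 60 ≥ 25 ✓; grade IC5 ≥ IC2 ✓ → eligible.
Spot Bonus Program — status full-time ✓ (not excluded); service 332 days ≥ 120 days ✓; 36 hrs/wk ≥ 32 ✓; not enrolled in Paid Parental Leave ✗ → not eligible.
Fitness Allowance — grade IC5 ≥ IC2 ✓; service 332 days < 18 months (≈540 days) ✗ → not eligible.
Meal Allowance — status full-time ✓ (not excluded); service 332 days ≥ 60 days ✓ → eligible.
AD&D Coverage — service 332 days < 12 months (≈360 days) ✗ → not eligible.
Gym Reimbursement — status full-time ✓; service 332 days ≥ 45 days ✓; rating 5 ≥ 3 ✓ → eligible.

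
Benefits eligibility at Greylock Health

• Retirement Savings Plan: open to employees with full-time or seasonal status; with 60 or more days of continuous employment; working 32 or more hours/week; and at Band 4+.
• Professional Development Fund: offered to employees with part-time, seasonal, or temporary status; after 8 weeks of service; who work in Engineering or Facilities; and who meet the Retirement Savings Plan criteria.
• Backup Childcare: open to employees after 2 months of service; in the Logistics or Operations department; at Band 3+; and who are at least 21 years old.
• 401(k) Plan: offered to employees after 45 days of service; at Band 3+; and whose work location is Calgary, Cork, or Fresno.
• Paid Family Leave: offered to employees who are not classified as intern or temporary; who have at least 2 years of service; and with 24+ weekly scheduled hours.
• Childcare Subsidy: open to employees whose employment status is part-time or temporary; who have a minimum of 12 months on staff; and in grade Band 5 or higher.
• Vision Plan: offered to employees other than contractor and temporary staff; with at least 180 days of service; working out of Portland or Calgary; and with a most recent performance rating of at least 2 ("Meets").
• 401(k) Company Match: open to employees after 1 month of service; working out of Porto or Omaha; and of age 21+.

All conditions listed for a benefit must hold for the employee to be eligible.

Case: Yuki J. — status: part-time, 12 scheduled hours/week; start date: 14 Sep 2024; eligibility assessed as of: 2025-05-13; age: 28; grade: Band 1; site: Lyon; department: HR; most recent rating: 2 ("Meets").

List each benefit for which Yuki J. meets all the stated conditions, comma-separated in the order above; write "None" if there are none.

Service from 14 Sep 2024 to 2025-05-13: 241 days.
Retirement Savings Plan — status part-time ✗ (requires full-time or seasonal) → not eligible.
Professional Development Fund — status part-time ✓; service 241 days ≥ 8 weeks (≈56 days) ✓; dept HR ✗ → not eligible.
Backup Childcare — service 241 days ≥ 2 months (≈60 days) ✓; dept HR ✗ → not eligible.
401(k) Plan — service 241 days ≥ 45 days ✓; grade Band 1 < Band 3 ✗ → not eligible.
Paid Family Leave — status part-time ✓ (not excluded); service 241 days < 2 years (≈730 days) ✗ → not eligible.
Childcare Subsidy — status part-time ✓; service 241 days < 12 months (≈360 days) ✗ → not eligible.
Vision Plan — status part-time ✓ (not excluded); service 241 days ≥ 180 days ✓; site Lyon ✗ (not Portland or Calgary) → not eligible.
401(k) Company Match — service 241 days ≥ 1 month (≈30 days) ✓; site Lyon ✗ (not Porto or Omaha) → not eligible.

None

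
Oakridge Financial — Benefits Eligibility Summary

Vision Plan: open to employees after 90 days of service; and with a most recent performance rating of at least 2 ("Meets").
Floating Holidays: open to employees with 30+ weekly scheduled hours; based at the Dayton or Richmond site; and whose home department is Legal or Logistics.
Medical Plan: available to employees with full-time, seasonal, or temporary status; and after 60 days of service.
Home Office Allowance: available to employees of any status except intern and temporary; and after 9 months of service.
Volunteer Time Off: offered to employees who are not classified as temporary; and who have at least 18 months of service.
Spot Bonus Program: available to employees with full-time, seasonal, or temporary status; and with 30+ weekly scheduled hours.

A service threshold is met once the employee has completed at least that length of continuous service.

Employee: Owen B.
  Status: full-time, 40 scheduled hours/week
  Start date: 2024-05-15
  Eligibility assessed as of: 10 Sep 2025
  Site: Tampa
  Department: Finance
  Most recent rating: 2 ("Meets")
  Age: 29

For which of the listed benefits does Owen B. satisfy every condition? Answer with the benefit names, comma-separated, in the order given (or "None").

Vision Plan, Medical Plan, Home Office Allowance, Spot Bonus Program

Service from 2024-05-15 to 10 Sep 2025: 483 days.
Vision Plan — service 483 days ≥ 90 days ✓; rating 2 ≥ 2 ✓ → eligible.
Floating Holidays — 40 hrs/wk ≥ 30 ✓; site Tampa ✗ (not Dayton or Richmond) → not eligible.
Medical Plan — status full-time ✓; service 483 days ≥ 60 days ✓ → eligible.
Home Office Allowance — status full-time ✓ (not excluded); service 483 days ≥ 9 months (≈270 days) ✓ → eligible.
Volunteer Time Off — status full-time ✓ (not excluded); service 483 days < 18 months (≈540 days) ✗ → not eligible.
Spot Bonus Program — status full-time ✓; 40 hrs/wk ≥ 30 ✓ → eligible.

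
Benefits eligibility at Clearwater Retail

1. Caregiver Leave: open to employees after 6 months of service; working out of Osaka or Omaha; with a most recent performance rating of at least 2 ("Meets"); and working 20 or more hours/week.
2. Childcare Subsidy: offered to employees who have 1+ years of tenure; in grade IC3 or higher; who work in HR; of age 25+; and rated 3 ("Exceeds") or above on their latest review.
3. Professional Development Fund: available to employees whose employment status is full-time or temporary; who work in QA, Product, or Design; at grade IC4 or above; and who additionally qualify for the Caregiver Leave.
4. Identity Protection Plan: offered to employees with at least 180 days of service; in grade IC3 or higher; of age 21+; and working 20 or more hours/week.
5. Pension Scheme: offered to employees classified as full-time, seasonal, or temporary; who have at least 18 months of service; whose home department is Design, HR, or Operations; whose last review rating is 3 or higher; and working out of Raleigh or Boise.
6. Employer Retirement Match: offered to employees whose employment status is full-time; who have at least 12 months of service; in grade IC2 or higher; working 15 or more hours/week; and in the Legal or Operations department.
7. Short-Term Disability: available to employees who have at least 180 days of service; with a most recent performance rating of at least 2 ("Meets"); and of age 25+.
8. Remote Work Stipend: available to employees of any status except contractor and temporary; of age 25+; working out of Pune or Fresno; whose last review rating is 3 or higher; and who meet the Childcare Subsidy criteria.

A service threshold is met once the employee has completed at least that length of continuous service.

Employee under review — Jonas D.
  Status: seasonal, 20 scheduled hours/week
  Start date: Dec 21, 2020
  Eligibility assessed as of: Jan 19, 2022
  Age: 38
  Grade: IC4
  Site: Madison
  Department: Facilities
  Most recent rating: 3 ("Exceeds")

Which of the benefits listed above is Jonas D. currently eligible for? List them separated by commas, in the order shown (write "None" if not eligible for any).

Identity Protection Plan, Short-Term Disability

Service from Dec 21, 2020 to Jan 19, 2022: 394 days.
Caregiver Leave — service 394 days ≥ 6 months (≈180 days) ✓; site Madison ✗ (not Osaka or Omaha) → not eligible.
Childcare Subsidy — service 394 days ≥ 1 year (≈365 days) ✓; grade IC4 ≥ IC3 ✓; dept Facilities ✗ → not eligible.
Professional Development Fund — status seasonal ✗ (requires full-time or temporary) → not eligible.
Identity Protection Plan — service 394 days ≥ 180 days ✓; grade IC4 ≥ IC3 ✓; age 38 ≥ 21 ✓; 20 hrs/wk ≥ 20 ✓ → eligible.
Pension Scheme — status seasonal ✓; service 394 days < 18 months (≈540 days) ✗ → not eligible.
Employer Retirement Match — status seasonal ✗ (requires full-time) → not eligible.
Short-Term Disability — service 394 days ≥ 180 days ✓; rating 3 ≥ 2 ✓; age 38 ≥ 25 ✓ → eligible.
Remote Work Stipend — status seasonal ✓ (not excluded); age 38 ≥ 25 ✓; site Madison ✗ (not Pune or Fresno) → not eligible.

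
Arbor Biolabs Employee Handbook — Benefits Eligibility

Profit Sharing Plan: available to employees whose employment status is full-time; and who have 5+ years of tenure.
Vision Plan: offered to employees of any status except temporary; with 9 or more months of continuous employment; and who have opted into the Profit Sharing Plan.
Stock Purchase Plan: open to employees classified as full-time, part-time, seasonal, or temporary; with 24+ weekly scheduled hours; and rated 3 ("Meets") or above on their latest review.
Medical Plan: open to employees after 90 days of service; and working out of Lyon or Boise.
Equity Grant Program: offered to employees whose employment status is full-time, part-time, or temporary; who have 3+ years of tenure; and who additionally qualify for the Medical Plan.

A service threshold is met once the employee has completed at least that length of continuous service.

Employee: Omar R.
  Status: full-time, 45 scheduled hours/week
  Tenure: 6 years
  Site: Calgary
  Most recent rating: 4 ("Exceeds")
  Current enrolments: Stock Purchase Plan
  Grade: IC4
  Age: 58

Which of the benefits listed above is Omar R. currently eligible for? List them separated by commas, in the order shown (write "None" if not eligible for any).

Profit Sharing Plan — status full-time ✓; service 6 years ≥ 5 years ✓ → eligible.
Vision Plan — status full-time ✓ (not excluded); service 6 years ≥ 9 months (≈270 days) ✓; not enrolled in Profit Sharing Plan ✗ → not eligible.
Stock Purchase Plan — status full-time ✓; 45 hrs/wk ≥ 24 ✓; rating 4 ≥ 3 ✓ → eligible.
Medical Plan — service 6 years ≥ 90 days ✓; site Calgary ✗ (not Lyon or Boise) → not eligible.
Equity Grant Program — status full-time ✓; service 6 years ≥ 3 years ✓; not eligible for Medical Plan ✗ → not eligible.

Profit Sharing Plan, Stock Purchase Plan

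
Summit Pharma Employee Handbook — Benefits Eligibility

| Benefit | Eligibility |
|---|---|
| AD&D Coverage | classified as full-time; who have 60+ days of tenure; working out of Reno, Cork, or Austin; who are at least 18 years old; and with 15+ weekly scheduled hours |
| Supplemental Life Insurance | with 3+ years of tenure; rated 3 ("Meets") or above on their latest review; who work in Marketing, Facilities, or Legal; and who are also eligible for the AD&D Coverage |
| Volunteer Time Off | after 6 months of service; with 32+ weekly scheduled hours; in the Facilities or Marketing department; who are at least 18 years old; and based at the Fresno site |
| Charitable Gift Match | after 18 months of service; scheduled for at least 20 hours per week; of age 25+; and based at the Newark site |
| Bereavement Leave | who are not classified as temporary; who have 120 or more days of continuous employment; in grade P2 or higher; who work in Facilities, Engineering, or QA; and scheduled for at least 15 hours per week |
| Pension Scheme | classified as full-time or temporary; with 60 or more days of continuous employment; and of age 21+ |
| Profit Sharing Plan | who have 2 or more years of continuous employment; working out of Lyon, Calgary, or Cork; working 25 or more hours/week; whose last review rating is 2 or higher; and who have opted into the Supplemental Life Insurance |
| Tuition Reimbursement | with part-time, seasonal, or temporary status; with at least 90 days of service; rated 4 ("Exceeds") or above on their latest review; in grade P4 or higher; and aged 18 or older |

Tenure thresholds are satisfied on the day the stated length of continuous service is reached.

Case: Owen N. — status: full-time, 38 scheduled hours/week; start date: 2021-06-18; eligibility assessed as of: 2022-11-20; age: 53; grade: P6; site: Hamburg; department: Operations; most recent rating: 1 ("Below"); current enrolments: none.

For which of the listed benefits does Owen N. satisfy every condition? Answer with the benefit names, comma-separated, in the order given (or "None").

Pension Scheme

Service from 2021-06-18 to 2022-11-20: 520 days.
AD&D Coverage — status full-time ✓; service 520 days ≥ 60 days ✓; site Hamburg ✗ (not Reno, Cork, or Austin) → not eligible.
Supplemental Life Insurance — service 520 days < 3 years (≈1095 days) ✗ → not eligible.
Volunteer Time Off — service 520 days ≥ 6 months (≈180 days) ✓; 38 hrs/wk ≥ 32 ✓; dept Operations ✗ → not eligible.
Charitable Gift Match — service 520 days < 18 months (≈540 days) ✗ → not eligible.
Bereavement Leave — status full-time ✓ (not excluded); service 520 days ≥ 120 days ✓; grade P6 ≥ P2 ✓; dept Operations ✗ → not eligible.
Pension Scheme — status full-time ✓; service 520 days ≥ 60 days ✓; age 53 ≥ 21 ✓ → eligible.
Profit Sharing Plan — service 520 days < 2 years (≈730 days) ✗ → not eligible.
Tuition Reimbursement — status full-time ✗ (requires part-time, seasonal, or temporary) → not eligible.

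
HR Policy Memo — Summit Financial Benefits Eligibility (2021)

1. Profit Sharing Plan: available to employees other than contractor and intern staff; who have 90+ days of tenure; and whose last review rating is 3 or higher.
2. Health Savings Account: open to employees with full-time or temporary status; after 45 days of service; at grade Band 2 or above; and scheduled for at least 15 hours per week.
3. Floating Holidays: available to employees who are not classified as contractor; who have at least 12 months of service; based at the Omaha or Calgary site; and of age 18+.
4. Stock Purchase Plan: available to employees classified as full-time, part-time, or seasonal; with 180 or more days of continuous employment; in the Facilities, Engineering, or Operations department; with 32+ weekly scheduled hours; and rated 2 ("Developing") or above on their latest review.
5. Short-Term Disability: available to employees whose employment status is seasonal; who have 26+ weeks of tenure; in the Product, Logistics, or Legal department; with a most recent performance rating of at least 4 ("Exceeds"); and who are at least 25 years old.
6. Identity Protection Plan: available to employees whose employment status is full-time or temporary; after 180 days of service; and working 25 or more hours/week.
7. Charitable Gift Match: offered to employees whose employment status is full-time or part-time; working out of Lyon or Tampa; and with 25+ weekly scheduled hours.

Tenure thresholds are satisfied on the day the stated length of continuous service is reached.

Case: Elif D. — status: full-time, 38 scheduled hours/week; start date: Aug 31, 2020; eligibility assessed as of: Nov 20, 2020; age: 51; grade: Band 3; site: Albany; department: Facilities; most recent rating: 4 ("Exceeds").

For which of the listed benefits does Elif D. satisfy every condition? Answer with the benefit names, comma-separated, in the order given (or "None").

Health Savings Account

Service from Aug 31, 2020 to Nov 20, 2020: 81 days.
Profit Sharing Plan — status full-time ✓ (not excluded); service 81 days < 90 days ✗ → not eligible.
Health Savings Account — status full-time ✓; service 81 days ≥ 45 days ✓; grade Band 3 ≥ Band 2 ✓; 38 hrs/wk ≥ 15 ✓ → eligible.
Floating Holidays — status full-time ✓ (not excluded); service 81 days < 12 months (≈360 days) ✗ → not eligible.
Stock Purchase Plan — status full-time ✓; service 81 days < 180 days ✗ → not eligible.
Short-Term Disability — status full-time ✗ (requires seasonal) → not eligible.
Identity Protection Plan — status full-time ✓; service 81 days < 180 days ✗ → not eligible.
Charitable Gift Match — status full-time ✓; site Albany ✗ (not Lyon or Tampa) → not eligible.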